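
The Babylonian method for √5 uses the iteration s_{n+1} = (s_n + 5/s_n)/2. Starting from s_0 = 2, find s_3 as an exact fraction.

s_1 = (2 + 5/2)/2 = 9/4.
s_2 = (9/4 + 5/(9/4))/2 = 161/72.
s_3 = (161/72 + 5/(161/72))/2 = 51841/23184.

51841/23184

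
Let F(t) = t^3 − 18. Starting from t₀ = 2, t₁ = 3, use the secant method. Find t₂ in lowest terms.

48/19

F(2) = −10, F(3) = 9. t₂ = 3 − 9·(3 − 2)/(9 − (−10)) = 48/19.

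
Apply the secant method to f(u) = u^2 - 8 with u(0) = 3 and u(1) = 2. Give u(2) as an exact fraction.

f(3) = 1, f(2) = -4. u(2) = 2 - (-4)·(2 - 3)/((-4) - 1) = 14/5.

14/5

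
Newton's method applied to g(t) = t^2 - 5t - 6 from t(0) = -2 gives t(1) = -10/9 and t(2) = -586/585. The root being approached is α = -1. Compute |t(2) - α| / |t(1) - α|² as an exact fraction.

9/65

t(1) - α = -10/9 - (-1) = -10/9 + 1 = -1/9, so |t(1) - α| = 1/9.
t(2) - α = -586/585 - (-1) = -586/585 + 1 = -1/585, so |t(2) - α| = 1/585.
|t(1) - α|² = 1/81.
Ratio = (1/585) / (1/81) = 9/65.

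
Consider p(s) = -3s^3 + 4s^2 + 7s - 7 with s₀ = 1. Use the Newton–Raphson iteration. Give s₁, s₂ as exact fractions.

s₁ = 5/6, s₂ = 227/267

p'(s) = -9s^2 + 8s + 7.
p(1) = 1, p'(1) = 6, so s₁ = 1 - 1/6 = 5/6.
p(5/6) = -1/8, p'(5/6) = 89/12, so s₂ = (5/6) - (-1/8)/(89/12) = 227/267.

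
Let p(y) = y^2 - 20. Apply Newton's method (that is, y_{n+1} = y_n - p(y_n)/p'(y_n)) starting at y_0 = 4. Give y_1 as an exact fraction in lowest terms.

p'(y) = 2y.
p(4) = -4, p'(4) = 8, so y_1 = 4 - (-4)/8 = 9/2.

9/2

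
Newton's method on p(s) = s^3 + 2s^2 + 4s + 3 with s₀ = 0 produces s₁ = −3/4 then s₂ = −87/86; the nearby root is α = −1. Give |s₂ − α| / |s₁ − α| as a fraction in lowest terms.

2/43

s₁ − α = −3/4 − (−1) = −3/4 + 1 = 1/4, so |s₁ − α| = 1/4.
s₂ − α = −87/86 − (−1) = −87/86 + 1 = −1/86, so |s₂ − α| = 1/86.
Ratio = (1/86) / (1/4) = 2/43.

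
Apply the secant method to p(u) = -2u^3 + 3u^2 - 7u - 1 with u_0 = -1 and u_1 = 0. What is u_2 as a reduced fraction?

p(-1) = 11, p(0) = -1. u_2 = 0 - (-1)·(0 - (-1))/((-1) - 11) = -1/12.

-1/12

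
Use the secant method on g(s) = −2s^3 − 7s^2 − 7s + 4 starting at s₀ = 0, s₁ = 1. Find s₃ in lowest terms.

g(0) = 4, g(1) = −12. s₂ = 1 − (−12)·(1 − 0)/((−12) − 4) = 1/4.
g(1) = −12, g(1/4) = 57/32. s₃ = (1/4) − (57/32)·((1/4) − 1)/((57/32) − (−12)) = 17/49.

17/49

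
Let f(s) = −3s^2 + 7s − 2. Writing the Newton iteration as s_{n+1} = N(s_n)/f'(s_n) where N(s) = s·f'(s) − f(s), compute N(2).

f'(s) = −6s + 7.
N(s) = s·f'(s) − f(s) = s·(−6s + 7) − (−3s^2 + 7s − 2) = −3s^2 + 2.
N(2) = −10.

−10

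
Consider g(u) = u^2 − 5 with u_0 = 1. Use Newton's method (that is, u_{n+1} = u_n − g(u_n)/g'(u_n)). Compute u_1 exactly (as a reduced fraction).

g'(u) = 2u.
g(1) = −4, g'(1) = 2, so u_1 = 1 − (−4)/2 = 3.

3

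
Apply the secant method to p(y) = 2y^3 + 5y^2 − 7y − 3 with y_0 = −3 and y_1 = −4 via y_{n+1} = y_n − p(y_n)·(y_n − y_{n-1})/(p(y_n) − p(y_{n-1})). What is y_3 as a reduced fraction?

−62724/18625

p(−3) = 9, p(−4) = −23. y_2 = (−4) − (−23)·((−4) − (−3))/((−23) − 9) = −105/32.
p(−4) = −23, p(−105/32) = 51543/16384. y_3 = (−105/32) − (51543/16384)·((−105/32) − (−4))/((51543/16384) − (−23)) = −62724/18625.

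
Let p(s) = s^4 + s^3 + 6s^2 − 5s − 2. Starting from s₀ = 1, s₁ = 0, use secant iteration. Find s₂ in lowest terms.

p(1) = 1, p(0) = −2. s₂ = 0 − (−2)·(0 − 1)/((−2) − 1) = 2/3.

2/3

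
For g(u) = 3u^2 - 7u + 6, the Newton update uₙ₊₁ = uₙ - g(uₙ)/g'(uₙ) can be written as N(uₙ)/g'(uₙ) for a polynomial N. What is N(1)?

g'(u) = 6u - 7.
N(u) = u·g'(u) - g(u) = u·(6u - 7) - (3u^2 - 7u + 6) = 3u^2 - 6.
N(1) = -3.

-3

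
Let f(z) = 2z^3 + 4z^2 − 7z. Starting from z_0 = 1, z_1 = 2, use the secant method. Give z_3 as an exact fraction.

f(1) = −1, f(2) = 18. z_2 = 2 − 18·(2 − 1)/(18 − (−1)) = 20/19.
f(2) = 18, f(20/19) = −4140/6859. z_3 = (20/19) − (−4140/6859)·((20/19) − 2)/((−4140/6859) − 18) = 2560/2363.

2560/2363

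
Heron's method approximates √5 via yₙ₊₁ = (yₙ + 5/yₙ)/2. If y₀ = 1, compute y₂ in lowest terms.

7/3

y₁ = (1 + 5/1)/2 = 3.
y₂ = (3 + 5/3)/2 = 7/3.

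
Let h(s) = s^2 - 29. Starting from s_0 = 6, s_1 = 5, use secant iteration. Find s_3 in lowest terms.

h(6) = 7, h(5) = -4. s_2 = 5 - (-4)·(5 - 6)/((-4) - 7) = 59/11.
h(5) = -4, h(59/11) = -28/121. s_3 = (59/11) - (-28/121)·((59/11) - 5)/((-28/121) - (-4)) = 307/57.

307/57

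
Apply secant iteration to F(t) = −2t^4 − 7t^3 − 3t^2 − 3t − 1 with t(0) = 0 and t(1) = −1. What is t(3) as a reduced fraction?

−99/349

F(0) = −1, F(−1) = 4. t(2) = (−1) − 4·((−1) − 0)/(4 − (−1)) = −1/5.
F(−1) = 4, F(−1/5) = −292/625. t(3) = (−1/5) − (−292/625)·((−1/5) − (−1))/((−292/625) − 4) = −99/349.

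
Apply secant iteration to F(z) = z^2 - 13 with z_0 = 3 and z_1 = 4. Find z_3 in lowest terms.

191/53

F(3) = -4, F(4) = 3. z_2 = 4 - 3·(4 - 3)/(3 - (-4)) = 25/7.
F(4) = 3, F(25/7) = -12/49. z_3 = (25/7) - (-12/49)·((25/7) - 4)/((-12/49) - 3) = 191/53.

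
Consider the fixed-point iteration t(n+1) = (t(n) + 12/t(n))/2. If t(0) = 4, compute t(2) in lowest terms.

t(1) = (4 + 12/4)/2 = 7/2.
t(2) = (7/2 + 12/(7/2))/2 = 97/28.

97/28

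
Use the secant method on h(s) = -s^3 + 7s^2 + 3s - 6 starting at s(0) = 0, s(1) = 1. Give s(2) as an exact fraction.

2/3

h(0) = -6, h(1) = 3. s(2) = 1 - 3·(1 - 0)/(3 - (-6)) = 2/3.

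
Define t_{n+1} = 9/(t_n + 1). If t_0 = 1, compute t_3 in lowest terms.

99/29

t_1 = 9/(1 + 1) = 9/2.
t_2 = 9/(9/2 + 1) = 18/11.
t_3 = 9/(18/11 + 1) = 99/29.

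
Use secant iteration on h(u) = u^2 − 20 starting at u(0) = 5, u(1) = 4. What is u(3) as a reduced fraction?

85/19

h(5) = 5, h(4) = −4. u(2) = 4 − (−4)·(4 − 5)/((−4) − 5) = 40/9.
h(4) = −4, h(40/9) = −20/81. u(3) = (40/9) − (−20/81)·((40/9) − 4)/((−20/81) − (−4)) = 85/19.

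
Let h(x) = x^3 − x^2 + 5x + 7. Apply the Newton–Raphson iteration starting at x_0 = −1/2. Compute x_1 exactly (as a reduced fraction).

h'(x) = 3x^2 − 2x + 5.
h(−1/2) = 33/8, h'(−1/2) = 27/4, so x_1 = (−1/2) − (33/8)/(27/4) = −10/9.

−10/9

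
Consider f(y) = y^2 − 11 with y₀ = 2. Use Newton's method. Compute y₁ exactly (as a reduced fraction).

f'(y) = 2y.
f(2) = −7, f'(2) = 4, so y₁ = 2 − (−7)/4 = 15/4.

15/4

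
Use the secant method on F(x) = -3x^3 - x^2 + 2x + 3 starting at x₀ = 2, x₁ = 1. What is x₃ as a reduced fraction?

5063/4579

F(2) = -21, F(1) = 1. x₂ = 1 - 1·(1 - 2)/(1 - (-21)) = 23/22.
F(1) = 1, F(23/22) = 6069/10648. x₃ = (23/22) - (6069/10648)·((23/22) - 1)/((6069/10648) - 1) = 5063/4579.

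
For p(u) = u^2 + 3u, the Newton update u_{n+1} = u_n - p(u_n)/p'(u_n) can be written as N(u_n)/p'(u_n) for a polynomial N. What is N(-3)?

p'(u) = 2u + 3.
N(u) = u·p'(u) - p(u) = u·(2u + 3) - (u^2 + 3u) = u^2.
N(-3) = 9.

9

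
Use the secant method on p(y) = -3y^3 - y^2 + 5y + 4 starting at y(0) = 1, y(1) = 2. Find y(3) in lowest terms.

p(1) = 5, p(2) = -14. y(2) = 2 - (-14)·(2 - 1)/((-14) - 5) = 24/19.
p(2) = -14, p(24/19) = 18340/6859. y(3) = (24/19) - (18340/6859)·((24/19) - 2)/((18340/6859) - (-14)) = 1612/1167.

1612/1167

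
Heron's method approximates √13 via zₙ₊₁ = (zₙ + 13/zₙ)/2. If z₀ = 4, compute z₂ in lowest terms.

1673/464

z₁ = (4 + 13/4)/2 = 29/8.
z₂ = (29/8 + 13/(29/8))/2 = 1673/464.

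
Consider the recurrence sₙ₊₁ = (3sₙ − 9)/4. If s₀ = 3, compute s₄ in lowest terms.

−333/64

s₁ = (3·3 − 9)/4 = 0.
s₂ = (3·0 − 9)/4 = −9/4.
s₃ = (3·(−9/4) − 9)/4 = −63/16.
s₄ = (3·(−63/16) − 9)/4 = −333/64.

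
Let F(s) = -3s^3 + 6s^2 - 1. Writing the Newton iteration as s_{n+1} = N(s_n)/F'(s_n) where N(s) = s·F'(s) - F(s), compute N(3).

F'(s) = -9s^2 + 12s.
N(s) = s·F'(s) - F(s) = s·(-9s^2 + 12s) - (-3s^3 + 6s^2 - 1) = -6s^3 + 6s^2 + 1.
N(3) = -107.

-107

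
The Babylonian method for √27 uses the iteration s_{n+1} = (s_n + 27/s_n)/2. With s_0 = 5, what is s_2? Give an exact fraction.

s_1 = (5 + 27/5)/2 = 26/5.
s_2 = (26/5 + 27/(26/5))/2 = 1351/260.

1351/260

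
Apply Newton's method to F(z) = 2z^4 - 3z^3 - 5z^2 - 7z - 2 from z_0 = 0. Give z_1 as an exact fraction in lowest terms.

F'(z) = 8z^3 - 9z^2 - 10z - 7.
F(0) = -2, F'(0) = -7, so z_1 = 0 - (-2)/(-7) = -2/7.

-2/7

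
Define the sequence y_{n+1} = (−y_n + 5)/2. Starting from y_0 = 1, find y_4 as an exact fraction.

13/8

y_1 = (−1 + 5)/2 = 2.
y_2 = (−2 + 5)/2 = 3/2.
y_3 = (−(3/2) + 5)/2 = 7/4.
y_4 = (−(7/4) + 5)/2 = 13/8.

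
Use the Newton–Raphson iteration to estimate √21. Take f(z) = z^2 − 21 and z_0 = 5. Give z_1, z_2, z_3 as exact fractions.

f'(z) = 2z.
f(5) = 4, f'(5) = 10, so z_1 = 5 − 4/10 = 23/5.
f(23/5) = 4/25, f'(23/5) = 46/5, so z_2 = (23/5) − (4/25)/(46/5) = 527/115.
f(527/115) = 4/13225, f'(527/115) = 1054/115, so z_3 = (527/115) − (4/13225)/(1054/115) = 277727/60605.

z_1 = 23/5, z_2 = 527/115, z_3 = 277727/60605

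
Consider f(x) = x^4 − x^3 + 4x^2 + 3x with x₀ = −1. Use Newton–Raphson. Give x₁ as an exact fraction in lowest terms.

−3/4

f'(x) = 4x^3 − 3x^2 + 8x + 3.
f(−1) = 3, f'(−1) = −12, so x₁ = (−1) − 3/(−12) = −3/4.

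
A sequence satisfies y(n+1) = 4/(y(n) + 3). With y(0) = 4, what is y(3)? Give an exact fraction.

100/103

y(1) = 4/(4 + 3) = 4/7.
y(2) = 4/(4/7 + 3) = 28/25.
y(3) = 4/(28/25 + 3) = 100/103.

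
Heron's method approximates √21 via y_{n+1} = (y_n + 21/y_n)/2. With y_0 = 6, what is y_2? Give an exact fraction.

697/152

y_1 = (6 + 21/6)/2 = 19/4.
y_2 = (19/4 + 21/(19/4))/2 = 697/152.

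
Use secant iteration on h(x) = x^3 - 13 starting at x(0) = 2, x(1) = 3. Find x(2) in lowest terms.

h(2) = -5, h(3) = 14. x(2) = 3 - 14·(3 - 2)/(14 - (-5)) = 43/19.

43/19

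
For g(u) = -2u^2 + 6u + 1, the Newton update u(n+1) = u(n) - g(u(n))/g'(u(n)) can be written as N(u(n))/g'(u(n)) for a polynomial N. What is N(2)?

-9

g'(u) = -4u + 6.
N(u) = u·g'(u) - g(u) = u·(-4u + 6) - (-2u^2 + 6u + 1) = -2u^2 - 1.
N(2) = -9.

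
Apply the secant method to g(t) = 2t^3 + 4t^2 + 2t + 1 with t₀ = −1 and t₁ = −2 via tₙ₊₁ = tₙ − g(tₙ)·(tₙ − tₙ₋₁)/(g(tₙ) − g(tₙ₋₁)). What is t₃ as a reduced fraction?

−58/41

g(−1) = 1, g(−2) = −3. t₂ = (−2) − (−3)·((−2) − (−1))/((−3) − 1) = −5/4.
g(−2) = −3, g(−5/4) = 27/32. t₃ = (−5/4) − (27/32)·((−5/4) − (−2))/((27/32) − (−3)) = −58/41.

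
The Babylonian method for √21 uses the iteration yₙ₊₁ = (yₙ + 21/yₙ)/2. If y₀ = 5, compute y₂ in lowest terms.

y₁ = (5 + 21/5)/2 = 23/5.
y₂ = (23/5 + 21/(23/5))/2 = 527/115.

527/115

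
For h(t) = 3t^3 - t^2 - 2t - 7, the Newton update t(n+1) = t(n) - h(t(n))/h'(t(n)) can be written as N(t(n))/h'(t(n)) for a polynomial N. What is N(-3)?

h'(t) = 9t^2 - 2t - 2.
N(t) = t·h'(t) - h(t) = t·(9t^2 - 2t - 2) - (3t^3 - t^2 - 2t - 7) = 6t^3 - t^2 + 7.
N(-3) = -164.

-164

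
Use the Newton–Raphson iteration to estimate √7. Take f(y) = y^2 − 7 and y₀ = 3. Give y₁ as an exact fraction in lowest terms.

8/3

f'(y) = 2y.
f(3) = 2, f'(3) = 6, so y₁ = 3 − 2/6 = 8/3.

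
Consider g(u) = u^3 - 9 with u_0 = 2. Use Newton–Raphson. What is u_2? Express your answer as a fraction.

g'(u) = 3u^2.
g(2) = -1, g'(2) = 12, so u_1 = 2 - (-1)/12 = 25/12.
g(25/12) = 73/1728, g'(25/12) = 625/48, so u_2 = (25/12) - (73/1728)/(625/48) = 23401/11250.

23401/11250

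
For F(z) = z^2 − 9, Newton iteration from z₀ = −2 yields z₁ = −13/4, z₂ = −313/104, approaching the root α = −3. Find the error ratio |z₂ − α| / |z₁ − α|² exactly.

2/13

z₁ − α = −13/4 − (−3) = −13/4 + 3 = −1/4, so |z₁ − α| = 1/4.
z₂ − α = −313/104 − (−3) = −313/104 + 3 = −1/104, so |z₂ − α| = 1/104.
|z₁ − α|² = 1/16.
Ratio = (1/104) / (1/16) = 2/13.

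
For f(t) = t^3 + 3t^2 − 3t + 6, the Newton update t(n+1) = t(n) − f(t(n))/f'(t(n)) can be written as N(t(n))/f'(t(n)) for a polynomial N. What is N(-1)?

f'(t) = 3t^2 + 6t − 3.
N(t) = t·f'(t) − f(t) = t·(3t^2 + 6t − 3) − (t^3 + 3t^2 − 3t + 6) = 2t^3 + 3t^2 − 6.
N(-1) = −5.

−5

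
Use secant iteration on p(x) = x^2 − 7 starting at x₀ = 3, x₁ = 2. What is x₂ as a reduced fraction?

13/5

p(3) = 2, p(2) = −3. x₂ = 2 − (−3)·(2 − 3)/((−3) − 2) = 13/5.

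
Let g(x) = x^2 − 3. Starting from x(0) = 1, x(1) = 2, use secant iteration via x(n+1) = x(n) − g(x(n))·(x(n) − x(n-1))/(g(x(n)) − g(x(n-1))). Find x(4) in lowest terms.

97/56

g(1) = −2, g(2) = 1. x(2) = 2 − 1·(2 − 1)/(1 − (−2)) = 5/3.
g(2) = 1, g(5/3) = −2/9. x(3) = (5/3) − (−2/9)·((5/3) − 2)/((−2/9) − 1) = 19/11.
g(5/3) = −2/9, g(19/11) = −2/121. x(4) = (19/11) − (−2/121)·((19/11) − (5/3))/((−2/121) − (−2/9)) = 97/56.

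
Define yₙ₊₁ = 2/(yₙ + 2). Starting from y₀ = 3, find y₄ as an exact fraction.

y₁ = 2/(3 + 2) = 2/5.
y₂ = 2/(2/5 + 2) = 5/6.
y₃ = 2/(5/6 + 2) = 12/17.
y₄ = 2/(12/17 + 2) = 17/23.

17/23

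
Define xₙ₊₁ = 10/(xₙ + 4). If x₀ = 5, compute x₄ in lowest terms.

685/389

x₁ = 10/(5 + 4) = 10/9.
x₂ = 10/(10/9 + 4) = 45/23.
x₃ = 10/(45/23 + 4) = 230/137.
x₄ = 10/(230/137 + 4) = 685/389.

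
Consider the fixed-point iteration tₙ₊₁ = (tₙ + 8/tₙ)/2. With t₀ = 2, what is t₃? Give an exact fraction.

t₁ = (2 + 8/2)/2 = 3.
t₂ = (3 + 8/3)/2 = 17/6.
t₃ = (17/6 + 8/(17/6))/2 = 577/204.

577/204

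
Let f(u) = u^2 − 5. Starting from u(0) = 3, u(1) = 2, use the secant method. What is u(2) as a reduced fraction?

11/5

f(3) = 4, f(2) = −1. u(2) = 2 − (−1)·(2 − 3)/((−1) − 4) = 11/5.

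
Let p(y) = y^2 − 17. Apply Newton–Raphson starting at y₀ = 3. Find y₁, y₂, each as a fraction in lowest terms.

y₁ = 13/3, y₂ = 161/39

p'(y) = 2y.
p(3) = −8, p'(3) = 6, so y₁ = 3 − (−8)/6 = 13/3.
p(13/3) = 16/9, p'(13/3) = 26/3, so y₂ = (13/3) − (16/9)/(26/3) = 161/39.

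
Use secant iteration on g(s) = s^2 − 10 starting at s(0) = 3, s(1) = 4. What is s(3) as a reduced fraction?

79/25

g(3) = −1, g(4) = 6. s(2) = 4 − 6·(4 − 3)/(6 − (−1)) = 22/7.
g(4) = 6, g(22/7) = −6/49. s(3) = (22/7) − (−6/49)·((22/7) − 4)/((−6/49) − 6) = 79/25.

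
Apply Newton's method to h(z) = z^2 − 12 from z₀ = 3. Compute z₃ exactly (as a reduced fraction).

h'(z) = 2z.
h(3) = −3, h'(3) = 6, so z₁ = 3 − (−3)/6 = 7/2.
h(7/2) = 1/4, h'(7/2) = 7, so z₂ = (7/2) − (1/4)/7 = 97/28.
h(97/28) = 1/784, h'(97/28) = 97/14, so z₃ = (97/28) − (1/784)/(97/14) = 18817/5432.

18817/5432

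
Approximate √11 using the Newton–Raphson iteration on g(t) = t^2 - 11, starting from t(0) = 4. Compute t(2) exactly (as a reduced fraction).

1433/432

g'(t) = 2t.
g(4) = 5, g'(4) = 8, so t(1) = 4 - 5/8 = 27/8.
g(27/8) = 25/64, g'(27/8) = 27/4, so t(2) = (27/8) - (25/64)/(27/4) = 1433/432.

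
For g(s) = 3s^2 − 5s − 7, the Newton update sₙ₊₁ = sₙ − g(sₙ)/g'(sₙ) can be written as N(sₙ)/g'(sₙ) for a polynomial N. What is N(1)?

10

g'(s) = 6s − 5.
N(s) = s·g'(s) − g(s) = s·(6s − 5) − (3s^2 − 5s − 7) = 3s^2 + 7.
N(1) = 10.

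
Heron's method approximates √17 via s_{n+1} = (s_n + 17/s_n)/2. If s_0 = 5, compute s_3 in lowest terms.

187457/45465

s_1 = (5 + 17/5)/2 = 21/5.
s_2 = (21/5 + 17/(21/5))/2 = 433/105.
s_3 = (433/105 + 17/(433/105))/2 = 187457/45465.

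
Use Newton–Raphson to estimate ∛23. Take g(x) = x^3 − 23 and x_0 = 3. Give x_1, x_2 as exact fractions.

g'(x) = 3x^2.
g(3) = 4, g'(3) = 27, so x_1 = 3 − 4/27 = 77/27.
g(77/27) = 3824/19683, g'(77/27) = 5929/243, so x_2 = (77/27) − (3824/19683)/(5929/243) = 1365775/480249.

x_1 = 77/27, x_2 = 1365775/480249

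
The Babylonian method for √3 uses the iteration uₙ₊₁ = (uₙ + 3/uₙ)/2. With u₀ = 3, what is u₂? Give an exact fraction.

u₁ = (3 + 3/3)/2 = 2.
u₂ = (2 + 3/2)/2 = 7/4.

7/4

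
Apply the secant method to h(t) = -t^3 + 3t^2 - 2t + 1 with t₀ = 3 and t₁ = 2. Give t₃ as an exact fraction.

h(3) = -5, h(2) = 1. t₂ = 2 - 1·(2 - 3)/(1 - (-5)) = 13/6.
h(2) = 1, h(13/6) = 125/216. t₃ = (13/6) - (125/216)·((13/6) - 2)/((125/216) - 1) = 218/91.

218/91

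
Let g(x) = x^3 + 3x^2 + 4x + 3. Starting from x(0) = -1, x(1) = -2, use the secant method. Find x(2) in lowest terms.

g(-1) = 1, g(-2) = -1. x(2) = (-2) - (-1)·((-2) - (-1))/((-1) - 1) = -3/2.

-3/2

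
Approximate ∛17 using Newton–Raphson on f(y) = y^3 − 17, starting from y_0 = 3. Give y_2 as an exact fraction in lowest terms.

f'(y) = 3y^2.
f(3) = 10, f'(3) = 27, so y_1 = 3 − 10/27 = 71/27.
f(71/27) = 23300/19683, f'(71/27) = 5041/243, so y_2 = (71/27) − (23300/19683)/(5041/243) = 1050433/408321.

1050433/408321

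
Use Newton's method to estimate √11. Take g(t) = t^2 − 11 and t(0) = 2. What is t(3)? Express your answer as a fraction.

g'(t) = 2t.
g(2) = −7, g'(2) = 4, so t(1) = 2 − (−7)/4 = 15/4.
g(15/4) = 49/16, g'(15/4) = 15/2, so t(2) = (15/4) − (49/16)/(15/2) = 401/120.
g(401/120) = 2401/14400, g'(401/120) = 401/60, so t(3) = (401/120) − (2401/14400)/(401/60) = 319201/96240.

319201/96240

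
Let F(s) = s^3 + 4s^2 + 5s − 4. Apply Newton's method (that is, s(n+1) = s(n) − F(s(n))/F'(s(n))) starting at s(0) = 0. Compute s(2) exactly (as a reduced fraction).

F'(s) = 3s^2 + 8s + 5.
F(0) = −4, F'(0) = 5, so s(1) = 0 − (−4)/5 = 4/5.
F(4/5) = 384/125, F'(4/5) = 333/25, so s(2) = (4/5) − (384/125)/(333/25) = 316/555.

316/555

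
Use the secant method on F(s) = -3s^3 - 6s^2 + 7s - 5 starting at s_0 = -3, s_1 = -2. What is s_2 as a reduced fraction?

F(-3) = 1, F(-2) = -19. s_2 = (-2) - (-19)·((-2) - (-3))/((-19) - 1) = -59/20.

-59/20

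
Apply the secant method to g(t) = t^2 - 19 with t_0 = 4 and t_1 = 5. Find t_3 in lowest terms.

61/14

g(4) = -3, g(5) = 6. t_2 = 5 - 6·(5 - 4)/(6 - (-3)) = 13/3.
g(5) = 6, g(13/3) = -2/9. t_3 = (13/3) - (-2/9)·((13/3) - 5)/((-2/9) - 6) = 61/14.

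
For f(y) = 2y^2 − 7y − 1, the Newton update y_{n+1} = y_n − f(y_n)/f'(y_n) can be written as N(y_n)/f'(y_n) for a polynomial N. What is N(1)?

3

f'(y) = 4y − 7.
N(y) = y·f'(y) − f(y) = y·(4y − 7) − (2y^2 − 7y − 1) = 2y^2 + 1.
N(1) = 3.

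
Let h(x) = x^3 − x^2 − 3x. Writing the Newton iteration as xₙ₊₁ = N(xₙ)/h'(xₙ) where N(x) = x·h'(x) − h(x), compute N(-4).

h'(x) = 3x^2 − 2x − 3.
N(x) = x·h'(x) − h(x) = x·(3x^2 − 2x − 3) − (x^3 − x^2 − 3x) = 2x^3 − x^2.
N(-4) = −144.

−144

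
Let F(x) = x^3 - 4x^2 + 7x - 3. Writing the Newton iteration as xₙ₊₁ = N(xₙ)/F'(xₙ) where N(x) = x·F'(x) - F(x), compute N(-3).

F'(x) = 3x^2 - 8x + 7.
N(x) = x·F'(x) - F(x) = x·(3x^2 - 8x + 7) - (x^3 - 4x^2 + 7x - 3) = 2x^3 - 4x^2 + 3.
N(-3) = -87.

-87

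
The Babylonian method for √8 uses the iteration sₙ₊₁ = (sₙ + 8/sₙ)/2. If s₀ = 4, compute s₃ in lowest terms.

s₁ = (4 + 8/4)/2 = 3.
s₂ = (3 + 8/3)/2 = 17/6.
s₃ = (17/6 + 8/(17/6))/2 = 577/204.

577/204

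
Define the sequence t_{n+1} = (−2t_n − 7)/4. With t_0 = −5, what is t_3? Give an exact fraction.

t_1 = (−2·(−5) − 7)/4 = 3/4.
t_2 = (−2·(3/4) − 7)/4 = −17/8.
t_3 = (−2·(−17/8) − 7)/4 = −11/16.

−11/16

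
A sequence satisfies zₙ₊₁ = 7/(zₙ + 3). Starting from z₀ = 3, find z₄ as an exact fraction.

819/526

z₁ = 7/(3 + 3) = 7/6.
z₂ = 7/(7/6 + 3) = 42/25.
z₃ = 7/(42/25 + 3) = 175/117.
z₄ = 7/(175/117 + 3) = 819/526.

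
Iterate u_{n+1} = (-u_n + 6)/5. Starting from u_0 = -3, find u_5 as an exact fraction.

3129/3125

u_1 = (-(-3) + 6)/5 = 9/5.
u_2 = (-(9/5) + 6)/5 = 21/25.
u_3 = (-(21/25) + 6)/5 = 129/125.
u_4 = (-(129/125) + 6)/5 = 621/625.
u_5 = (-(621/625) + 6)/5 = 3129/3125.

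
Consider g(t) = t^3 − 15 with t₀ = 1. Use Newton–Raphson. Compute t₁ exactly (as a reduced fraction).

17/3

g'(t) = 3t^2.
g(1) = −14, g'(1) = 3, so t₁ = 1 − (−14)/3 = 17/3.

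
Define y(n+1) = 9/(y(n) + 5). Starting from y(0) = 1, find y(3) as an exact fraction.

y(1) = 9/(1 + 5) = 3/2.
y(2) = 9/(3/2 + 5) = 18/13.
y(3) = 9/(18/13 + 5) = 117/83.

117/83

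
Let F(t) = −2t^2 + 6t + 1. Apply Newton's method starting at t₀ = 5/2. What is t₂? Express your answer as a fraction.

F'(t) = −4t + 6.
F(5/2) = 7/2, F'(5/2) = −4, so t₁ = (5/2) − (7/2)/(−4) = 27/8.
F(27/8) = −49/32, F'(27/8) = −15/2, so t₂ = (27/8) − (−49/32)/(−15/2) = 761/240.

761/240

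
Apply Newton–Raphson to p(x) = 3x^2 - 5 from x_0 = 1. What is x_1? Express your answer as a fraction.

4/3

p'(x) = 6x.
p(1) = -2, p'(1) = 6, so x_1 = 1 - (-2)/6 = 4/3.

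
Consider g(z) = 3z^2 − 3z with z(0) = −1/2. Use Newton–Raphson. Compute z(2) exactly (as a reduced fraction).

g'(z) = 6z − 3.
g(−1/2) = 9/4, g'(−1/2) = −6, so z(1) = (−1/2) − (9/4)/(−6) = −1/8.
g(−1/8) = 27/64, g'(−1/8) = −15/4, so z(2) = (−1/8) − (27/64)/(−15/4) = −1/80.

−1/80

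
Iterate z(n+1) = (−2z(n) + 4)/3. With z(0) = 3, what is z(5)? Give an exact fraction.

124/243

z(1) = (−2·3 + 4)/3 = −2/3.
z(2) = (−2·(−2/3) + 4)/3 = 16/9.
z(3) = (−2·(16/9) + 4)/3 = 4/27.
z(4) = (−2·(4/27) + 4)/3 = 100/81.
z(5) = (−2·(100/81) + 4)/3 = 124/243.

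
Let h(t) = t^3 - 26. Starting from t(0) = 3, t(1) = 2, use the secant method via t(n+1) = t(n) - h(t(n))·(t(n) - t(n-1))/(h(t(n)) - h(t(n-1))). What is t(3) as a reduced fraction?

3319/1118

h(3) = 1, h(2) = -18. t(2) = 2 - (-18)·(2 - 3)/((-18) - 1) = 56/19.
h(2) = -18, h(56/19) = -2718/6859. t(3) = (56/19) - (-2718/6859)·((56/19) - 2)/((-2718/6859) - (-18)) = 3319/1118.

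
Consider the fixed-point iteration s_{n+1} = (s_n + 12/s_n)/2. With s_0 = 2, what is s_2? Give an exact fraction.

s_1 = (2 + 12/2)/2 = 4.
s_2 = (4 + 12/4)/2 = 7/2.

7/2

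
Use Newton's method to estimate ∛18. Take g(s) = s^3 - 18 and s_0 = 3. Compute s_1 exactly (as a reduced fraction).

g'(s) = 3s^2.
g(3) = 9, g'(3) = 27, so s_1 = 3 - 9/27 = 8/3.

8/3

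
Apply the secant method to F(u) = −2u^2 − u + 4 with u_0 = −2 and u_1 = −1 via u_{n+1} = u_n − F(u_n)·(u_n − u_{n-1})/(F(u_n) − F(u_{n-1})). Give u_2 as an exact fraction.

F(−2) = −2, F(−1) = 3. u_2 = (−1) − 3·((−1) − (−2))/(3 − (−2)) = −8/5.

−8/5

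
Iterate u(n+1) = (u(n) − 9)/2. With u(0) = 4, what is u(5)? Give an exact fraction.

u(1) = (4 − 9)/2 = −5/2.
u(2) = ((−5/2) − 9)/2 = −23/4.
u(3) = ((−23/4) − 9)/2 = −59/8.
u(4) = ((−59/8) − 9)/2 = −131/16.
u(5) = ((−131/16) − 9)/2 = −275/32.

−275/32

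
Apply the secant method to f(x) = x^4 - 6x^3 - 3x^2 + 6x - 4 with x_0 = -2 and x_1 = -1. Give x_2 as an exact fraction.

-8/7

f(-2) = 36, f(-1) = -6. x_2 = (-1) - (-6)·((-1) - (-2))/((-6) - 36) = -8/7.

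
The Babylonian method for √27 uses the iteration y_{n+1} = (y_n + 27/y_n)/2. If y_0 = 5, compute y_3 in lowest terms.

y_1 = (5 + 27/5)/2 = 26/5.
y_2 = (26/5 + 27/(26/5))/2 = 1351/260.
y_3 = (1351/260 + 27/(1351/260))/2 = 3650401/702520.

3650401/702520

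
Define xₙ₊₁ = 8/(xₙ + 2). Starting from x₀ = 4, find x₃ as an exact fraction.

20/11

x₁ = 8/(4 + 2) = 4/3.
x₂ = 8/(4/3 + 2) = 12/5.
x₃ = 8/(12/5 + 2) = 20/11.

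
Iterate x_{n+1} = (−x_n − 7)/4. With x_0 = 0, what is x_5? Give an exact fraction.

x_1 = (−0 − 7)/4 = −7/4.
x_2 = (−(−7/4) − 7)/4 = −21/16.
x_3 = (−(−21/16) − 7)/4 = −91/64.
x_4 = (−(−91/64) − 7)/4 = −357/256.
x_5 = (−(−357/256) − 7)/4 = −1435/1024.

−1435/1024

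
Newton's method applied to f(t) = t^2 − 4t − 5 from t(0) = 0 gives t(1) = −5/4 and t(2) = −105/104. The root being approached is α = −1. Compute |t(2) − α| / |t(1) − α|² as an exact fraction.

t(1) − α = −5/4 − (−1) = −5/4 + 1 = −1/4, so |t(1) − α| = 1/4.
t(2) − α = −105/104 − (−1) = −105/104 + 1 = −1/104, so |t(2) − α| = 1/104.
|t(1) − α|² = 1/16.
Ratio = (1/104) / (1/16) = 2/13.

2/13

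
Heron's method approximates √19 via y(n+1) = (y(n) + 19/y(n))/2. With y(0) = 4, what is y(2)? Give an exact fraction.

y(1) = (4 + 19/4)/2 = 35/8.
y(2) = (35/8 + 19/(35/8))/2 = 2441/560.

2441/560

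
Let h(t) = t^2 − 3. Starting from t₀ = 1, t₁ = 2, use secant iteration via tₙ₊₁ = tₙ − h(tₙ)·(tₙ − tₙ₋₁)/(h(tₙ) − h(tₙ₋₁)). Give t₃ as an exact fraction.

19/11

h(1) = −2, h(2) = 1. t₂ = 2 − 1·(2 − 1)/(1 − (−2)) = 5/3.
h(2) = 1, h(5/3) = −2/9. t₃ = (5/3) − (−2/9)·((5/3) − 2)/((−2/9) − 1) = 19/11.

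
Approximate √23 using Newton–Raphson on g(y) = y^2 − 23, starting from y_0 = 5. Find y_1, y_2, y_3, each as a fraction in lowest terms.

y_1 = 24/5, y_2 = 1151/240, y_3 = 2649601/552480

g'(y) = 2y.
g(5) = 2, g'(5) = 10, so y_1 = 5 − 2/10 = 24/5.
g(24/5) = 1/25, g'(24/5) = 48/5, so y_2 = (24/5) − (1/25)/(48/5) = 1151/240.
g(1151/240) = 1/57600, g'(1151/240) = 1151/120, so y_3 = (1151/240) − (1/57600)/(1151/120) = 2649601/552480.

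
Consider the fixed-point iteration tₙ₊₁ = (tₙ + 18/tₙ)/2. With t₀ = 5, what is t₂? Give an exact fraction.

t₁ = (5 + 18/5)/2 = 43/10.
t₂ = (43/10 + 18/(43/10))/2 = 3649/860.

3649/860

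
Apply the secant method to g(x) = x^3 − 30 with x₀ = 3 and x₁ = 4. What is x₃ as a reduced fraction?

80271/25886

g(3) = −3, g(4) = 34. x₂ = 4 − 34·(4 − 3)/(34 − (−3)) = 114/37.
g(4) = 34, g(114/37) = −38046/50653. x₃ = (114/37) − (−38046/50653)·((114/37) − 4)/((−38046/50653) − 34) = 80271/25886.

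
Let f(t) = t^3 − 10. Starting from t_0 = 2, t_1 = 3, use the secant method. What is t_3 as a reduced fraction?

15250/7129

f(2) = −2, f(3) = 17. t_2 = 3 − 17·(3 − 2)/(17 − (−2)) = 40/19.
f(3) = 17, f(40/19) = −4590/6859. t_3 = (40/19) − (−4590/6859)·((40/19) − 3)/((−4590/6859) − 17) = 15250/7129.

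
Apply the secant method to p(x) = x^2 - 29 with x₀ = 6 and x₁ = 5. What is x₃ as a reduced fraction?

p(6) = 7, p(5) = -4. x₂ = 5 - (-4)·(5 - 6)/((-4) - 7) = 59/11.
p(5) = -4, p(59/11) = -28/121. x₃ = (59/11) - (-28/121)·((59/11) - 5)/((-28/121) - (-4)) = 307/57.

307/57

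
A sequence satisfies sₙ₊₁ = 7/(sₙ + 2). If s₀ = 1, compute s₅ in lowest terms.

s₁ = 7/(1 + 2) = 7/3.
s₂ = 7/(7/3 + 2) = 21/13.
s₃ = 7/(21/13 + 2) = 91/47.
s₄ = 7/(91/47 + 2) = 329/185.
s₅ = 7/(329/185 + 2) = 1295/699.

1295/699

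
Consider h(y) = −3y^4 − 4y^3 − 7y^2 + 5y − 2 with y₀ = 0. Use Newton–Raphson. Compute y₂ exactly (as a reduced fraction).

h'(y) = −12y^3 − 12y^2 − 14y + 5.
h(0) = −2, h'(0) = 5, so y₁ = 0 − (−2)/5 = 2/5.
h(2/5) = −908/625, h'(2/5) = −411/125, so y₂ = (2/5) − (−908/625)/(−411/125) = −86/2055.

−86/2055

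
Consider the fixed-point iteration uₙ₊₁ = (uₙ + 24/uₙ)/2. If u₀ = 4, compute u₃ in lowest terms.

u₁ = (4 + 24/4)/2 = 5.
u₂ = (5 + 24/5)/2 = 49/10.
u₃ = (49/10 + 24/(49/10))/2 = 4801/980.

4801/980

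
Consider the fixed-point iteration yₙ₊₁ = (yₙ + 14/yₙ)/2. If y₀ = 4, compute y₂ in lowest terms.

y₁ = (4 + 14/4)/2 = 15/4.
y₂ = (15/4 + 14/(15/4))/2 = 449/120.

449/120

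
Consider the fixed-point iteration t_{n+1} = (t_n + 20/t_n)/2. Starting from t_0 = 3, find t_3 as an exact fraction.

t_1 = (3 + 20/3)/2 = 29/6.
t_2 = (29/6 + 20/(29/6))/2 = 1561/348.
t_3 = (1561/348 + 20/(1561/348))/2 = 4858801/1086456.

4858801/1086456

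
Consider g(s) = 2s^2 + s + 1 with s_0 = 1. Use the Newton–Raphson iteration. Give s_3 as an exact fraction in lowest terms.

g'(s) = 4s + 1.
g(1) = 4, g'(1) = 5, so s_1 = 1 - 4/5 = 1/5.
g(1/5) = 32/25, g'(1/5) = 9/5, so s_2 = (1/5) - (32/25)/(9/5) = -23/45.
g(-23/45) = 2048/2025, g'(-23/45) = -47/45, so s_3 = (-23/45) - (2048/2025)/(-47/45) = 967/2115.

967/2115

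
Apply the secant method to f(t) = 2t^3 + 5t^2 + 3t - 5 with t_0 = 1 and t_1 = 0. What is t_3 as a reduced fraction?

5/6

f(1) = 5, f(0) = -5. t_2 = 0 - (-5)·(0 - 1)/((-5) - 5) = 1/2.
f(0) = -5, f(1/2) = -2. t_3 = (1/2) - (-2)·((1/2) - 0)/((-2) - (-5)) = 5/6.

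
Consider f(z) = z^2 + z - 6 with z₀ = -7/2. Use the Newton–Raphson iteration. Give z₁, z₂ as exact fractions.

z₁ = -73/24, z₂ = -8785/2928

f'(z) = 2z + 1.
f(-7/2) = 11/4, f'(-7/2) = -6, so z₁ = (-7/2) - (11/4)/(-6) = -73/24.
f(-73/24) = 121/576, f'(-73/24) = -61/12, so z₂ = (-73/24) - (121/576)/(-61/12) = -8785/2928.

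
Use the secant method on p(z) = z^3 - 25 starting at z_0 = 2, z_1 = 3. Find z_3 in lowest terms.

27505/9409

p(2) = -17, p(3) = 2. z_2 = 3 - 2·(3 - 2)/(2 - (-17)) = 55/19.
p(3) = 2, p(55/19) = -5100/6859. z_3 = (55/19) - (-5100/6859)·((55/19) - 3)/((-5100/6859) - 2) = 27505/9409.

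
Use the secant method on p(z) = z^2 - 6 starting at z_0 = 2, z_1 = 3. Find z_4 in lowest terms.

p(2) = -2, p(3) = 3. z_2 = 3 - 3·(3 - 2)/(3 - (-2)) = 12/5.
p(3) = 3, p(12/5) = -6/25. z_3 = (12/5) - (-6/25)·((12/5) - 3)/((-6/25) - 3) = 22/9.
p(12/5) = -6/25, p(22/9) = -2/81. z_4 = (22/9) - (-2/81)·((22/9) - (12/5))/((-2/81) - (-6/25)) = 267/109.

267/109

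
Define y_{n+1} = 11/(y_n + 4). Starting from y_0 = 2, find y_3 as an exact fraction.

y_1 = 11/(2 + 4) = 11/6.
y_2 = 11/(11/6 + 4) = 66/35.
y_3 = 11/(66/35 + 4) = 385/206.

385/206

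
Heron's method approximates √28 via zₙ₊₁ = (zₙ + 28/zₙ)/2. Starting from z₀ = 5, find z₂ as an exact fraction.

z₁ = (5 + 28/5)/2 = 53/10.
z₂ = (53/10 + 28/(53/10))/2 = 5609/1060.

5609/1060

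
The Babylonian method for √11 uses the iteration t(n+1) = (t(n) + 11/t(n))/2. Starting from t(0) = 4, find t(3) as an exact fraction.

4106353/1238112

t(1) = (4 + 11/4)/2 = 27/8.
t(2) = (27/8 + 11/(27/8))/2 = 1433/432.
t(3) = (1433/432 + 11/(1433/432))/2 = 4106353/1238112.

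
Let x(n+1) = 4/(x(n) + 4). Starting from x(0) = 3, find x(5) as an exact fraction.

188/227

x(1) = 4/(3 + 4) = 4/7.
x(2) = 4/(4/7 + 4) = 7/8.
x(3) = 4/(7/8 + 4) = 32/39.
x(4) = 4/(32/39 + 4) = 39/47.
x(5) = 4/(39/47 + 4) = 188/227.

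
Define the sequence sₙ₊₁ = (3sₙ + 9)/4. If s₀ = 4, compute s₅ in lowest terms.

8001/1024

s₁ = (3·4 + 9)/4 = 21/4.
s₂ = (3·(21/4) + 9)/4 = 99/16.
s₃ = (3·(99/16) + 9)/4 = 441/64.
s₄ = (3·(441/64) + 9)/4 = 1899/256.
s₅ = (3·(1899/256) + 9)/4 = 8001/1024.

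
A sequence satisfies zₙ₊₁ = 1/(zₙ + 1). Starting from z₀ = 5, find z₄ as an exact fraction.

13/20

z₁ = 1/(5 + 1) = 1/6.
z₂ = 1/(1/6 + 1) = 6/7.
z₃ = 1/(6/7 + 1) = 7/13.
z₄ = 1/(7/13 + 1) = 13/20.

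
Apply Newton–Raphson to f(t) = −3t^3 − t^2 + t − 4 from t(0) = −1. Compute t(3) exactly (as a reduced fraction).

−4683972/3512015

f'(t) = −9t^2 − 2t + 1.
f(−1) = −3, f'(−1) = −6, so t(1) = (−1) − (−3)/(−6) = −3/2.
f(−3/2) = 19/8, f'(−3/2) = −65/4, so t(2) = (−3/2) − (19/8)/(−65/4) = −88/65.
f(−88/65) = 70756/274625, f'(−88/65) = −54031/4225, so t(3) = (−88/65) − (70756/274625)/(−54031/4225) = −4683972/3512015.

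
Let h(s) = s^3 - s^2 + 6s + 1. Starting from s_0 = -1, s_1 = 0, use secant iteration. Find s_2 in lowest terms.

-1/8

h(-1) = -7, h(0) = 1. s_2 = 0 - 1·(0 - (-1))/(1 - (-7)) = -1/8.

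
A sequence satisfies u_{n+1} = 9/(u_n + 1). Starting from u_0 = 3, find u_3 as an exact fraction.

117/49

u_1 = 9/(3 + 1) = 9/4.
u_2 = 9/(9/4 + 1) = 36/13.
u_3 = 9/(36/13 + 1) = 117/49.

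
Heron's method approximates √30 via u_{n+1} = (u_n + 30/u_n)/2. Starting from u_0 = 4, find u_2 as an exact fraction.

1009/184

u_1 = (4 + 30/4)/2 = 23/4.
u_2 = (23/4 + 30/(23/4))/2 = 1009/184.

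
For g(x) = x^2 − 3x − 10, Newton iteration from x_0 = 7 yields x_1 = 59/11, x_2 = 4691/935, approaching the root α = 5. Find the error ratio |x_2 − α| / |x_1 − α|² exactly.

11/85

x_1 − α = 59/11 − 5 = 4/11, so |x_1 − α| = 4/11.
x_2 − α = 4691/935 − 5 = 16/935, so |x_2 − α| = 16/935.
|x_1 − α|² = 16/121.
Ratio = (16/935) / (16/121) = 11/85.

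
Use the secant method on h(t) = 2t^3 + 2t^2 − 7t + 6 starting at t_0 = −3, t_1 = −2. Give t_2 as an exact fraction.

h(−3) = −9, h(−2) = 12. t_2 = (−2) − 12·((−2) − (−3))/(12 − (−9)) = −18/7.

−18/7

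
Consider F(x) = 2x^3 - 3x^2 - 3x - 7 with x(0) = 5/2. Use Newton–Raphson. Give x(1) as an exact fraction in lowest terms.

203/78

F'(x) = 6x^2 - 6x - 3.
F(5/2) = -2, F'(5/2) = 39/2, so x(1) = (5/2) - (-2)/(39/2) = 203/78.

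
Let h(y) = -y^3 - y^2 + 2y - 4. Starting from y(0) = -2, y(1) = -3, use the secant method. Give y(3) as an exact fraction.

-309/127

h(-2) = -4, h(-3) = 8. y(2) = (-3) - 8·((-3) - (-2))/(8 - (-4)) = -7/3.
h(-3) = 8, h(-7/3) = -38/27. y(3) = (-7/3) - (-38/27)·((-7/3) - (-3))/((-38/27) - 8) = -309/127.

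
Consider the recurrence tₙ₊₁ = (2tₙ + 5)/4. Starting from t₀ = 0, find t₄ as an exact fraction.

t₁ = (2·0 + 5)/4 = 5/4.
t₂ = (2·(5/4) + 5)/4 = 15/8.
t₃ = (2·(15/8) + 5)/4 = 35/16.
t₄ = (2·(35/16) + 5)/4 = 75/32.

75/32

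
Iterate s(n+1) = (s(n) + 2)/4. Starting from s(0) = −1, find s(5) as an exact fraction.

s(1) = ((−1) + 2)/4 = 1/4.
s(2) = ((1/4) + 2)/4 = 9/16.
s(3) = ((9/16) + 2)/4 = 41/64.
s(4) = ((41/64) + 2)/4 = 169/256.
s(5) = ((169/256) + 2)/4 = 681/1024.

681/1024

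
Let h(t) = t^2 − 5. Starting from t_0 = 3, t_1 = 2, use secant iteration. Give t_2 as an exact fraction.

h(3) = 4, h(2) = −1. t_2 = 2 − (−1)·(2 − 3)/((−1) − 4) = 11/5.

11/5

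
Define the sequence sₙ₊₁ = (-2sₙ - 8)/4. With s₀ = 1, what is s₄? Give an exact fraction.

-19/16

s₁ = (-2·1 - 8)/4 = -5/2.
s₂ = (-2·(-5/2) - 8)/4 = -3/4.
s₃ = (-2·(-3/4) - 8)/4 = -13/8.
s₄ = (-2·(-13/8) - 8)/4 = -19/16.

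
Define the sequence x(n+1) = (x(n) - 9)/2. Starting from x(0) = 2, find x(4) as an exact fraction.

-133/16

x(1) = (2 - 9)/2 = -7/2.
x(2) = ((-7/2) - 9)/2 = -25/4.
x(3) = ((-25/4) - 9)/2 = -61/8.
x(4) = ((-61/8) - 9)/2 = -133/16.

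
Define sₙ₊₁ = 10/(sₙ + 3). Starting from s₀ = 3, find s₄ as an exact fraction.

s₁ = 10/(3 + 3) = 5/3.
s₂ = 10/(5/3 + 3) = 15/7.
s₃ = 10/(15/7 + 3) = 35/18.
s₄ = 10/(35/18 + 3) = 180/89.

180/89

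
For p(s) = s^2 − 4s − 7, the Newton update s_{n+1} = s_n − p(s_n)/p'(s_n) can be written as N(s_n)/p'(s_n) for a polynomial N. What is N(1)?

8

p'(s) = 2s − 4.
N(s) = s·p'(s) − p(s) = s·(2s − 4) − (s^2 − 4s − 7) = s^2 + 7.
N(1) = 8.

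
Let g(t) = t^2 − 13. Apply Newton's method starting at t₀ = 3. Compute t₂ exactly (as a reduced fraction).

g'(t) = 2t.
g(3) = −4, g'(3) = 6, so t₁ = 3 − (−4)/6 = 11/3.
g(11/3) = 4/9, g'(11/3) = 22/3, so t₂ = (11/3) − (4/9)/(22/3) = 119/33.

119/33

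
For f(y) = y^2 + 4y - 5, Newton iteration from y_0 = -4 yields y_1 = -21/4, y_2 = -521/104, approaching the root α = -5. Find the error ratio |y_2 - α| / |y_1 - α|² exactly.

2/13

y_1 - α = -21/4 - (-5) = -21/4 + 5 = -1/4, so |y_1 - α| = 1/4.
y_2 - α = -521/104 - (-5) = -521/104 + 5 = -1/104, so |y_2 - α| = 1/104.
|y_1 - α|² = 1/16.
Ratio = (1/104) / (1/16) = 2/13.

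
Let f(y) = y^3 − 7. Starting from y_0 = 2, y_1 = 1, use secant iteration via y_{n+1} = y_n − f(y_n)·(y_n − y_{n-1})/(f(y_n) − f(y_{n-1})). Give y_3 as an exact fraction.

201/103

f(2) = 1, f(1) = −6. y_2 = 1 − (−6)·(1 − 2)/((−6) − 1) = 13/7.
f(1) = −6, f(13/7) = −204/343. y_3 = (13/7) − (−204/343)·((13/7) − 1)/((−204/343) − (−6)) = 201/103.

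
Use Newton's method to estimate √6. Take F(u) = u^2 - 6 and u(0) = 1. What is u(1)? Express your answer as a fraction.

F'(u) = 2u.
F(1) = -5, F'(1) = 2, so u(1) = 1 - (-5)/2 = 7/2.

7/2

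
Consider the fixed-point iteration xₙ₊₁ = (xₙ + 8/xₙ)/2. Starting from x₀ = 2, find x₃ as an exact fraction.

x₁ = (2 + 8/2)/2 = 3.
x₂ = (3 + 8/3)/2 = 17/6.
x₃ = (17/6 + 8/(17/6))/2 = 577/204.

577/204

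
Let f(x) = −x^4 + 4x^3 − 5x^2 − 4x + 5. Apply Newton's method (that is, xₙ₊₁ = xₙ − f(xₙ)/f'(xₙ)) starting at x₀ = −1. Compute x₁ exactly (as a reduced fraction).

f'(x) = −4x^3 + 12x^2 − 10x − 4.
f(−1) = −1, f'(−1) = 22, so x₁ = (−1) − (−1)/22 = −21/22.

−21/22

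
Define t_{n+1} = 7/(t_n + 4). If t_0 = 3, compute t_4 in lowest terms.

189/143

t_1 = 7/(3 + 4) = 1.
t_2 = 7/(1 + 4) = 7/5.
t_3 = 7/(7/5 + 4) = 35/27.
t_4 = 7/(35/27 + 4) = 189/143.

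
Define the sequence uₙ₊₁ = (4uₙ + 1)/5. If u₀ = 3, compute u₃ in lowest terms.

u₁ = (4·3 + 1)/5 = 13/5.
u₂ = (4·(13/5) + 1)/5 = 57/25.
u₃ = (4·(57/25) + 1)/5 = 253/125.

253/125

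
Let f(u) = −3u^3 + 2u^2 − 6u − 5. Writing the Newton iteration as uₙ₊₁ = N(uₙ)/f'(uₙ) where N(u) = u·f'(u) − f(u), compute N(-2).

61

f'(u) = −9u^2 + 4u − 6.
N(u) = u·f'(u) − f(u) = u·(−9u^2 + 4u − 6) − (−3u^3 + 2u^2 − 6u − 5) = −6u^3 + 2u^2 + 5.
N(-2) = 61.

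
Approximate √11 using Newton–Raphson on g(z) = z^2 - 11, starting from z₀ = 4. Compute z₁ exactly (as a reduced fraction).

g'(z) = 2z.
g(4) = 5, g'(4) = 8, so z₁ = 4 - 5/8 = 27/8.

27/8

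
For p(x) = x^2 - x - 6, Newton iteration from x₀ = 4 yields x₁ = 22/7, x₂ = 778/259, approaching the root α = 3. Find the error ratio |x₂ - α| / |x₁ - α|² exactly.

7/37

x₁ - α = 22/7 - 3 = 1/7, so |x₁ - α| = 1/7.
x₂ - α = 778/259 - 3 = 1/259, so |x₂ - α| = 1/259.
|x₁ - α|² = 1/49.
Ratio = (1/259) / (1/49) = 7/37.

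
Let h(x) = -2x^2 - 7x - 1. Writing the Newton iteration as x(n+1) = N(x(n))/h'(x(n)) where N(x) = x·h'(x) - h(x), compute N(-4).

-31

h'(x) = -4x - 7.
N(x) = x·h'(x) - h(x) = x·(-4x - 7) - (-2x^2 - 7x - 1) = -2x^2 + 1.
N(-4) = -31.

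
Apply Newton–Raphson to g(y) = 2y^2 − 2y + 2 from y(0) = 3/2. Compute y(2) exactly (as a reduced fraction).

−39/16

g'(y) = 4y − 2.
g(3/2) = 7/2, g'(3/2) = 4, so y(1) = (3/2) − (7/2)/4 = 5/8.
g(5/8) = 49/32, g'(5/8) = 1/2, so y(2) = (5/8) − (49/32)/(1/2) = −39/16.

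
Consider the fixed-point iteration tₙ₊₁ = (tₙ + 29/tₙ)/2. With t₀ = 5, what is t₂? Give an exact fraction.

727/135

t₁ = (5 + 29/5)/2 = 27/5.
t₂ = (27/5 + 29/(27/5))/2 = 727/135.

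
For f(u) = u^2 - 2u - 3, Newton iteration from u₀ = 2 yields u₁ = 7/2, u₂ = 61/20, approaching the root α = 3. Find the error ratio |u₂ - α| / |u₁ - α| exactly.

1/10

u₁ - α = 7/2 - 3 = 1/2, so |u₁ - α| = 1/2.
u₂ - α = 61/20 - 3 = 1/20, so |u₂ - α| = 1/20.
Ratio = (1/20) / (1/2) = 1/10.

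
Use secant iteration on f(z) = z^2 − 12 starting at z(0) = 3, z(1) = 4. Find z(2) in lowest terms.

f(3) = −3, f(4) = 4. z(2) = 4 − 4·(4 − 3)/(4 − (−3)) = 24/7.

24/7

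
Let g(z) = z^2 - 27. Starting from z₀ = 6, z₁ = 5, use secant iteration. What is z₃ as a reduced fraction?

g(6) = 9, g(5) = -2. z₂ = 5 - (-2)·(5 - 6)/((-2) - 9) = 57/11.
g(5) = -2, g(57/11) = -18/121. z₃ = (57/11) - (-18/121)·((57/11) - 5)/((-18/121) - (-2)) = 291/56.

291/56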